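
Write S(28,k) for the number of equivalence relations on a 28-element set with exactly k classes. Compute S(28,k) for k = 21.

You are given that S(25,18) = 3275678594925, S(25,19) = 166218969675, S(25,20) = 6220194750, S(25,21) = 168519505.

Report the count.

22653141490980

r26: T_26,19=19×166218969675+3275678594925=6433839018750; T_26,20=20×6220194750+166218969675=290622864675; T_26,21=21×168519505+6220194750=9759104355
r27: T_27,20=20×290622864675+6433839018750=12246296312250; T_27,21=21×9759104355+290622864675=495564056130
r28: T_28,21=21×495564056130+12246296312250=22653141490980
Read S(28,21) = 22653141490980.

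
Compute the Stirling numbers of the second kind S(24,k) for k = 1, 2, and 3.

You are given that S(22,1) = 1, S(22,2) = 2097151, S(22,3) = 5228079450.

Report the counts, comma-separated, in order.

1, 8388607, 47063200806

row 23: T[23][1]=1·1+0=1  T[23][2]=2·2097151+1=4194303  T[23][3]=3·5228079450+2097151=15686335501
row 24: T[24][1]=1·1+0=1  T[24][2]=2·4194303+1=8388607  T[24][3]=3·15686335501+4194303=47063200806
Read S(24,1) = 1, S(24,2) = 8388607, S(24,3) = 47063200806.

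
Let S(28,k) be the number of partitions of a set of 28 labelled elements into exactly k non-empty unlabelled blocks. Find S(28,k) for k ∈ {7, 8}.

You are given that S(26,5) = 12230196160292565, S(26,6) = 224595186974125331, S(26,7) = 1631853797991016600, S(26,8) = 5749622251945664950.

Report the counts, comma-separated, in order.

row 27: T[27][6]=6·224595186974125331+12230196160292565=1359801318005044551  T[27][7]=7·1631853797991016600+224595186974125331=11647571772911241531  T[27][8]=8·5749622251945664950+1631853797991016600=47628831813556336200
row 28: T[28][7]=7·11647571772911241531+1359801318005044551=82892803728383735268  T[28][8]=8·47628831813556336200+11647571772911241531=392678226281361931131
Read S(28,7) = 82892803728383735268, S(28,8) = 392678226281361931131.

82892803728383735268, 392678226281361931131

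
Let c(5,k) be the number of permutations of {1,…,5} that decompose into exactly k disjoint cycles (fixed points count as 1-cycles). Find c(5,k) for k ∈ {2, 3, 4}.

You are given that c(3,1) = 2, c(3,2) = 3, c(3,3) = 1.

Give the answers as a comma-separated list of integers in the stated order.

r4: T_4,1=3×2+0=6; T_4,2=3×3+2=11; T_4,3=3×1+3=6; T_4,4=3×0+1=1
r5: T_5,2=4×11+6=50; T_5,3=4×6+11=35; T_5,4=4×1+6=10
Read c(5,2) = 50, c(5,3) = 35, c(5,4) = 10.

50, 35, 10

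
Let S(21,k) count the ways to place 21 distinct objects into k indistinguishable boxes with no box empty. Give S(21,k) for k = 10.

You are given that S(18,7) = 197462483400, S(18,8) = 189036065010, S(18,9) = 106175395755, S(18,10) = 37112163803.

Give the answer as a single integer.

r19: T_19,8=8×189036065010+197462483400=1709751003480; T_19,9=9×106175395755+189036065010=1144614626805; T_19,10=10×37112163803+106175395755=477297033785
r20: T_20,9=9×1144614626805+1709751003480=12011282644725; T_20,10=10×477297033785+1144614626805=5917584964655
r21: T_21,10=10×5917584964655+12011282644725=71187132291275
Read S(21,10) = 71187132291275.

71187132291275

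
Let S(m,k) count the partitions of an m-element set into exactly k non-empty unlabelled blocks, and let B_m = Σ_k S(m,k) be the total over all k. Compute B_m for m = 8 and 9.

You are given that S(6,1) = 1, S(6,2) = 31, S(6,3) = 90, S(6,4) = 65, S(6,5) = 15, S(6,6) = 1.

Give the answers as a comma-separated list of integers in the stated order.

4140, 21147

@7  (7,1):1·1+0→1, (7,2):31·2+1→63, (7,3):90·3+31→301, (7,4):65·4+90→350, (7,5):15·5+65→140, (7,6):1·6+15→21, (7,7):0·7+1→1
@8  (8,1):1·1+0→1, (8,2):63·2+1→127, (8,3):301·3+63→966, (8,4):350·4+301→1701, (8,5):140·5+350→1050, (8,6):21·6+140→266, (8,7):1·7+21→28, (8,8):0·8+1→1
@9  (9,1):1·1+0→1, (9,2):127·2+1→255, (9,3):966·3+127→3025, (9,4):1701·4+966→7770, (9,5):1050·5+1701→6951, (9,6):266·6+1050→2646, (9,7):28·7+266→462, (9,8):1·8+28→36, (9,9):0·9+1→1
B_8 = ΣS(8,k) = 1+127+966+1701+1050+266+28+1 = 4140
B_9 = ΣS(9,k) = 1+255+3025+7770+6951+2646+462+36+1 = 21147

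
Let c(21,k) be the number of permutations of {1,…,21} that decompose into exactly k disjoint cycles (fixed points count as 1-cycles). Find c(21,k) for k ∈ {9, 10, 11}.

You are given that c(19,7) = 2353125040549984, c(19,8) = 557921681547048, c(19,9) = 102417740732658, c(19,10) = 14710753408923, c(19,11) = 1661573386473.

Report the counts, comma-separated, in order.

r20: T_20,8=19×557921681547048+2353125040549984=12953636989943896; T_20,9=19×102417740732658+557921681547048=2503858755467550; T_20,10=19×14710753408923+102417740732658=381922055502195; T_20,11=19×1661573386473+14710753408923=46280647751910
r21: T_21,9=20×2503858755467550+12953636989943896=63030812099294896; T_21,10=20×381922055502195+2503858755467550=10142299865511450; T_21,11=20×46280647751910+381922055502195=1307535010540395
Read c(21,9) = 63030812099294896, c(21,10) = 10142299865511450, c(21,11) = 1307535010540395.

63030812099294896, 10142299865511450, 1307535010540395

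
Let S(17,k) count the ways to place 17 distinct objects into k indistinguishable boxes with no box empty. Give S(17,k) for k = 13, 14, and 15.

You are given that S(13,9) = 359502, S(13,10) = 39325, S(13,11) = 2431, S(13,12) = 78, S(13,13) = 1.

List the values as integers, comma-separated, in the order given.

4910178, 249900, 7820

r14: T_14,10=10×39325+359502=752752; T_14,11=11×2431+39325=66066; T_14,12=12×78+2431=3367; T_14,13=13×1+78=91; T_14,14=14×0+1=1
r15: T_15,11=11×66066+752752=1479478; T_15,12=12×3367+66066=106470; T_15,13=13×91+3367=4550; T_15,14=14×1+91=105; T_15,15=15×0+1=1
r16: T_16,12=12×106470+1479478=2757118; T_16,13=13×4550+106470=165620; T_16,14=14×105+4550=6020; T_16,15=15×1+105=120
r17: T_17,13=13×165620+2757118=4910178; T_17,14=14×6020+165620=249900; T_17,15=15×120+6020=7820
Read S(17,13) = 4910178, S(17,14) = 249900, S(17,15) = 7820.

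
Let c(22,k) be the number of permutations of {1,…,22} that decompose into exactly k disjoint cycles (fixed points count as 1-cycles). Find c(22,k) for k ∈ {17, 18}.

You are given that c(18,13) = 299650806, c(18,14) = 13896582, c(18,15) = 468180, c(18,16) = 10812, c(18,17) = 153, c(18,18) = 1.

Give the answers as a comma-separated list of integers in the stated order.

2792167686, 79721796

[19] T[19,14]:18*13896582+299650806=549789282 · T[19,15]:18*468180+13896582=22323822 · T[19,16]:18*10812+468180=662796 · T[19,17]:18*153+10812=13566 · T[19,18]:18*1+153=171
[20] T[20,15]:19*22323822+549789282=973941900 · T[20,16]:19*662796+22323822=34916946 · T[20,17]:19*13566+662796=920550 · T[20,18]:19*171+13566=16815
[21] T[21,16]:20*34916946+973941900=1672280820 · T[21,17]:20*920550+34916946=53327946 · T[21,18]:20*16815+920550=1256850
[22] T[22,17]:21*53327946+1672280820=2792167686 · T[22,18]:21*1256850+53327946=79721796
Read c(22,17) = 2792167686, c(22,18) = 79721796.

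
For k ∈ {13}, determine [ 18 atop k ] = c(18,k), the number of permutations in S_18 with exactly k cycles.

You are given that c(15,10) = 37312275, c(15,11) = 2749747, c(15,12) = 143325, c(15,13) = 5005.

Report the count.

299650806

@16  (16,11):2749747·15+37312275→78558480, (16,12):143325·15+2749747→4899622, (16,13):5005·15+143325→218400
@17  (17,12):4899622·16+78558480→156952432, (17,13):218400·16+4899622→8394022
@18  (18,13):8394022·17+156952432→299650806
Read c(18,13) = 299650806.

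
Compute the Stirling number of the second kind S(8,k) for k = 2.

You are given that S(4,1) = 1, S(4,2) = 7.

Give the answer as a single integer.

127

@5  (5,1):1·1+0→1, (5,2):7·2+1→15
@6  (6,1):1·1+0→1, (6,2):15·2+1→31
@7  (7,1):1·1+0→1, (7,2):31·2+1→63
@8  (8,2):63·2+1→127
Read S(8,2) = 127.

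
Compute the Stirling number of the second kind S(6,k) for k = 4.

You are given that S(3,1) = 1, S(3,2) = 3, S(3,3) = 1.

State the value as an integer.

65

@4  (4,2):3·2+1→7, (4,3):1·3+3→6, (4,4):0·4+1→1
@5  (5,3):6·3+7→25, (5,4):1·4+6→10
@6  (6,4):10·4+25→65
Read S(6,4) = 65.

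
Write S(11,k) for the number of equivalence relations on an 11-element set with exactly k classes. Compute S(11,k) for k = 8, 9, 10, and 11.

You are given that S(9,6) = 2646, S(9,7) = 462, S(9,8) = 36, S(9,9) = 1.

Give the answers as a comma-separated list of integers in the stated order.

11880, 1155, 55, 1

r10: T_10,7=7×462+2646=5880; T_10,8=8×36+462=750; T_10,9=9×1+36=45; T_10,10=10×0+1=1
r11: T_11,8=8×750+5880=11880; T_11,9=9×45+750=1155; T_11,10=10×1+45=55; T_11,11=11×0+1=1
Read S(11,8) = 11880, S(11,9) = 1155, S(11,10) = 55, S(11,11) = 1.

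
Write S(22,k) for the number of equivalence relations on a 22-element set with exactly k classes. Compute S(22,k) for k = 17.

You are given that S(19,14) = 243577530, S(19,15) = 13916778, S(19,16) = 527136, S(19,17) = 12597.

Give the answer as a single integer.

1404142047

row 20: T[20][15]=15·13916778+243577530=452329200  T[20][16]=16·527136+13916778=22350954  T[20][17]=17·12597+527136=741285
row 21: T[21][16]=16·22350954+452329200=809944464  T[21][17]=17·741285+22350954=34952799
row 22: T[22][17]=17·34952799+809944464=1404142047
Read S(22,17) = 1404142047.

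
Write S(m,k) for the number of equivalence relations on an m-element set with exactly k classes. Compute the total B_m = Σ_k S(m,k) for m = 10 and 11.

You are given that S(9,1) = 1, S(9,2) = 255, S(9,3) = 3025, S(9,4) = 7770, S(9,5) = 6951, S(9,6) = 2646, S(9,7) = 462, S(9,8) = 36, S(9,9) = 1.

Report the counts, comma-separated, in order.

115975, 678570

@10  (10,1):1·1+0→1, (10,2):255·2+1→511, (10,3):3025·3+255→9330, (10,4):7770·4+3025→34105, (10,5):6951·5+7770→42525, (10,6):2646·6+6951→22827, (10,7):462·7+2646→5880, (10,8):36·8+462→750, (10,9):1·9+36→45, (10,10):0·10+1→1
@11  (11,1):1·1+0→1, (11,2):511·2+1→1023, (11,3):9330·3+511→28501, (11,4):34105·4+9330→145750, (11,5):42525·5+34105→246730, (11,6):22827·6+42525→179487, (11,7):5880·7+22827→63987, (11,8):750·8+5880→11880, (11,9):45·9+750→1155, (11,10):1·10+45→55, (11,11):0·11+1→1
B_10 = ΣS(10,k) = 1+511+9330+34105+42525+22827+5880+750+45+1 = 115975
B_11 = ΣS(11,k) = 1+1023+28501+145750+246730+179487+63987+11880+1155+55+1 = 678570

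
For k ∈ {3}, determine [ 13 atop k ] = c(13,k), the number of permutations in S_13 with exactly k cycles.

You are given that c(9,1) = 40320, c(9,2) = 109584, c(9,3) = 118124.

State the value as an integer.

row 10: T[10][1]=9·40320+0=362880  T[10][2]=9·109584+40320=1026576  T[10][3]=9·118124+109584=1172700
row 11: T[11][1]=10·362880+0=3628800  T[11][2]=10·1026576+362880=10628640  T[11][3]=10·1172700+1026576=12753576
row 12: T[12][2]=11·10628640+3628800=120543840  T[12][3]=11·12753576+10628640=150917976
row 13: T[13][3]=12·150917976+120543840=1931559552
Read c(13,3) = 1931559552.

1931559552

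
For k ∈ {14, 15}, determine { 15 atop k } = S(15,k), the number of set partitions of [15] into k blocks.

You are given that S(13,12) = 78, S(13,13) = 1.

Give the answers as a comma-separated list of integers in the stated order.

105, 1

row 14: T[14][13]=13·1+78=91  T[14][14]=14·0+1=1
row 15: T[15][14]=14·1+91=105  T[15][15]=15·0+1=1
Read S(15,14) = 105, S(15,15) = 1.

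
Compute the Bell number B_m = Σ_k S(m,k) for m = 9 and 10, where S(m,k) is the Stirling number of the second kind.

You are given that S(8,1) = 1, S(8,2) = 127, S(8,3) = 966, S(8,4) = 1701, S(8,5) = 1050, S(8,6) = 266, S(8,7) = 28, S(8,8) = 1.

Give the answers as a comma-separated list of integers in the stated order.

r9: T_9,1=1×1+0=1; T_9,2=2×127+1=255; T_9,3=3×966+127=3025; T_9,4=4×1701+966=7770; T_9,5=5×1050+1701=6951; T_9,6=6×266+1050=2646; T_9,7=7×28+266=462; T_9,8=8×1+28=36; T_9,9=9×0+1=1
r10: T_10,1=1×1+0=1; T_10,2=2×255+1=511; T_10,3=3×3025+255=9330; T_10,4=4×7770+3025=34105; T_10,5=5×6951+7770=42525; T_10,6=6×2646+6951=22827; T_10,7=7×462+2646=5880; T_10,8=8×36+462=750; T_10,9=9×1+36=45; T_10,10=10×0+1=1
B_9 = ΣS(9,k) = 1+255+3025+7770+6951+2646+462+36+1 = 21147
B_10 = ΣS(10,k) = 1+511+9330+34105+42525+22827+5880+750+45+1 = 115975

21147, 115975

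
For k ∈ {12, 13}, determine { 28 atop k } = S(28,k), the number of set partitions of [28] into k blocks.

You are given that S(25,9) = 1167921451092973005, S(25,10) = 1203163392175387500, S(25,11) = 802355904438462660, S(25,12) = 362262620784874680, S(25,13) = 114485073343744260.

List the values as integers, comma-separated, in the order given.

985397416171213883565, 451512851236272407400

@26  (26,10):1203163392175387500·10+1167921451092973005→13199555372846848005, (26,11):802355904438462660·11+1203163392175387500→10029078340998476760, (26,12):362262620784874680·12+802355904438462660→5149507353856958820, (26,13):114485073343744260·13+362262620784874680→1850568574253550060
@27  (27,11):10029078340998476760·11+13199555372846848005→123519417123830092365, (27,12):5149507353856958820·12+10029078340998476760→71823166587281982600, (27,13):1850568574253550060·13+5149507353856958820→29206898819153109600
@28  (28,12):71823166587281982600·12+123519417123830092365→985397416171213883565, (28,13):29206898819153109600·13+71823166587281982600→451512851236272407400
Read S(28,12) = 985397416171213883565, S(28,13) = 451512851236272407400.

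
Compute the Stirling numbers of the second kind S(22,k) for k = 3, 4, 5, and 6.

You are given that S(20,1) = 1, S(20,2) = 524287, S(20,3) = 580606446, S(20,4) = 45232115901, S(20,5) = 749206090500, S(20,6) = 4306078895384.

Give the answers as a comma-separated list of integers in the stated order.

5228079450, 727778623825, 19137821912055, 163305339345225

i=21: T(21,2)=1+2·524287=1048575 | T(21,3)=524287+3·580606446=1742343625 | T(21,4)=580606446+4·45232115901=181509070050 | T(21,5)=45232115901+5·749206090500=3791262568401 | T(21,6)=749206090500+6·4306078895384=26585679462804
i=22: T(22,3)=1048575+3·1742343625=5228079450 | T(22,4)=1742343625+4·181509070050=727778623825 | T(22,5)=181509070050+5·3791262568401=19137821912055 | T(22,6)=3791262568401+6·26585679462804=163305339345225
Read S(22,3) = 5228079450, S(22,4) = 727778623825, S(22,5) = 19137821912055, S(22,6) = 163305339345225.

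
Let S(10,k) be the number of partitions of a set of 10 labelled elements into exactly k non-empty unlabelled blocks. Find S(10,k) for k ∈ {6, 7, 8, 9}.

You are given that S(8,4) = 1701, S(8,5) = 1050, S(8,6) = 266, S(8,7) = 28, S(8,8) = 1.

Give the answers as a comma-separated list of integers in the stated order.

row 9: T[9][5]=5·1050+1701=6951  T[9][6]=6·266+1050=2646  T[9][7]=7·28+266=462  T[9][8]=8·1+28=36  T[9][9]=9·0+1=1
row 10: T[10][6]=6·2646+6951=22827  T[10][7]=7·462+2646=5880  T[10][8]=8·36+462=750  T[10][9]=9·1+36=45
Read S(10,6) = 22827, S(10,7) = 5880, S(10,8) = 750, S(10,9) = 45.

22827, 5880, 750, 45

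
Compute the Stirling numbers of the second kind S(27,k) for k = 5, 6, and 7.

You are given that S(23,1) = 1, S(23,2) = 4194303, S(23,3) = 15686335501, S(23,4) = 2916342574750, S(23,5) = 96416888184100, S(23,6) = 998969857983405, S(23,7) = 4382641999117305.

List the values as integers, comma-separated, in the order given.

@24  (24,2):4194303·2+1→8388607, (24,3):15686335501·3+4194303→47063200806, (24,4):2916342574750·4+15686335501→11681056634501, (24,5):96416888184100·5+2916342574750→485000783495250, (24,6):998969857983405·6+96416888184100→6090236036084530, (24,7):4382641999117305·7+998969857983405→31677463851804540
@25  (25,3):47063200806·3+8388607→141197991025, (25,4):11681056634501·4+47063200806→46771289738810, (25,5):485000783495250·5+11681056634501→2436684974110751, (25,6):6090236036084530·6+485000783495250→37026417000002430, (25,7):31677463851804540·7+6090236036084530→227832482998716310
@26  (26,4):46771289738810·4+141197991025→187226356946265, (26,5):2436684974110751·5+46771289738810→12230196160292565, (26,6):37026417000002430·6+2436684974110751→224595186974125331, (26,7):227832482998716310·7+37026417000002430→1631853797991016600
@27  (27,5):12230196160292565·5+187226356946265→61338207158409090, (27,6):224595186974125331·6+12230196160292565→1359801318005044551, (27,7):1631853797991016600·7+224595186974125331→11647571772911241531
Read S(27,5) = 61338207158409090, S(27,6) = 1359801318005044551, S(27,7) = 11647571772911241531.

61338207158409090, 1359801318005044551, 11647571772911241531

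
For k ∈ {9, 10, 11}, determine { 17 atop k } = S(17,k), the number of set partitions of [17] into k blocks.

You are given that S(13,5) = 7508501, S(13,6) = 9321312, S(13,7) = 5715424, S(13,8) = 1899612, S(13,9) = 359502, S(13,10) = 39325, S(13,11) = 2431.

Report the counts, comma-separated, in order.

9528822303, 2758334150, 512060978

row 14: T[14][6]=6·9321312+7508501=63436373  T[14][7]=7·5715424+9321312=49329280  T[14][8]=8·1899612+5715424=20912320  T[14][9]=9·359502+1899612=5135130  T[14][10]=10·39325+359502=752752  T[14][11]=11·2431+39325=66066
row 15: T[15][7]=7·49329280+63436373=408741333  T[15][8]=8·20912320+49329280=216627840  T[15][9]=9·5135130+20912320=67128490  T[15][10]=10·752752+5135130=12662650  T[15][11]=11·66066+752752=1479478
row 16: T[16][8]=8·216627840+408741333=2141764053  T[16][9]=9·67128490+216627840=820784250  T[16][10]=10·12662650+67128490=193754990  T[16][11]=11·1479478+12662650=28936908
row 17: T[17][9]=9·820784250+2141764053=9528822303  T[17][10]=10·193754990+820784250=2758334150  T[17][11]=11·28936908+193754990=512060978
Read S(17,9) = 9528822303, S(17,10) = 2758334150, S(17,11) = 512060978.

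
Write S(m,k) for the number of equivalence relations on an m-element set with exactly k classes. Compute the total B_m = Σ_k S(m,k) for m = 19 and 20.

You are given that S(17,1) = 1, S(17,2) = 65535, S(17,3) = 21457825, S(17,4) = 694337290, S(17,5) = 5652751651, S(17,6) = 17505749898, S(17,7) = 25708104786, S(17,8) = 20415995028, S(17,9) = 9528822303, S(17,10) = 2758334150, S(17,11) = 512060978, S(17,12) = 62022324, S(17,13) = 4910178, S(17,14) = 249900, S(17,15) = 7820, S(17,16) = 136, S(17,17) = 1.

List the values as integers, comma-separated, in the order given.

5832742205057, 51724158235372

i=18: T(18,1)=0+1·1=1 | T(18,2)=1+2·65535=131071 | T(18,3)=65535+3·21457825=64439010 | T(18,4)=21457825+4·694337290=2798806985 | T(18,5)=694337290+5·5652751651=28958095545 | T(18,6)=5652751651+6·17505749898=110687251039 | T(18,7)=17505749898+7·25708104786=197462483400 | T(18,8)=25708104786+8·20415995028=189036065010 | T(18,9)=20415995028+9·9528822303=106175395755 | T(18,10)=9528822303+10·2758334150=37112163803 | T(18,11)=2758334150+11·512060978=8391004908 | T(18,12)=512060978+12·62022324=1256328866 | T(18,13)=62022324+13·4910178=125854638 | T(18,14)=4910178+14·249900=8408778 | T(18,15)=249900+15·7820=367200 | T(18,16)=7820+16·136=9996 | T(18,17)=136+17·1=153 | T(18,18)=1+18·0=1
i=19: T(19,1)=0+1·1=1 | T(19,2)=1+2·131071=262143 | T(19,3)=131071+3·64439010=193448101 | T(19,4)=64439010+4·2798806985=11259666950 | T(19,5)=2798806985+5·28958095545=147589284710 | T(19,6)=28958095545+6·110687251039=693081601779 | T(19,7)=110687251039+7·197462483400=1492924634839 | T(19,8)=197462483400+8·189036065010=1709751003480 | T(19,9)=189036065010+9·106175395755=1144614626805 | T(19,10)=106175395755+10·37112163803=477297033785 | T(19,11)=37112163803+11·8391004908=129413217791 | T(19,12)=8391004908+12·1256328866=23466951300 | T(19,13)=1256328866+13·125854638=2892439160 | T(19,14)=125854638+14·8408778=243577530 | T(19,15)=8408778+15·367200=13916778 | T(19,16)=367200+16·9996=527136 | T(19,17)=9996+17·153=12597 | T(19,18)=153+18·1=171 | T(19,19)=1+19·0=1
i=20: T(20,1)=0+1·1=1 | T(20,2)=1+2·262143=524287 | T(20,3)=262143+3·193448101=580606446 | T(20,4)=193448101+4·11259666950=45232115901 | T(20,5)=11259666950+5·147589284710=749206090500 | T(20,6)=147589284710+6·693081601779=4306078895384 | T(20,7)=693081601779+7·1492924634839=11143554045652 | T(20,8)=1492924634839+8·1709751003480=15170932662679 | T(20,9)=1709751003480+9·1144614626805=12011282644725 | T(20,10)=1144614626805+10·477297033785=5917584964655 | T(20,11)=477297033785+11·129413217791=1900842429486 | T(20,12)=129413217791+12·23466951300=411016633391 | T(20,13)=23466951300+13·2892439160=61068660380 | T(20,14)=2892439160+14·243577530=6302524580 | T(20,15)=243577530+15·13916778=452329200 | T(20,16)=13916778+16·527136=22350954 | T(20,17)=527136+17·12597=741285 | T(20,18)=12597+18·171=15675 | T(20,19)=171+19·1=190 | T(20,20)=1+20·0=1
B_19 = ΣS(19,k) = 1+262143+193448101+11259666950+147589284710+693081601779+1492924634839+1709751003480+1144614626805+477297033785+129413217791+23466951300+2892439160+243577530+13916778+527136+12597+171+1 = 5832742205057
B_20 = ΣS(20,k) = 1+524287+580606446+45232115901+749206090500+4306078895384+11143554045652+15170932662679+12011282644725+5917584964655+1900842429486+411016633391+61068660380+6302524580+452329200+22350954+741285+15675+190+1 = 51724158235372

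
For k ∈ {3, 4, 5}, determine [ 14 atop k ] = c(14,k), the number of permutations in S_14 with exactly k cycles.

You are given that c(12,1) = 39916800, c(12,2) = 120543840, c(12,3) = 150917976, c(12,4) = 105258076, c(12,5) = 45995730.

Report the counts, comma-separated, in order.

i=13: T(13,2)=39916800+12·120543840=1486442880 | T(13,3)=120543840+12·150917976=1931559552 | T(13,4)=150917976+12·105258076=1414014888 | T(13,5)=105258076+12·45995730=657206836
i=14: T(14,3)=1486442880+13·1931559552=26596717056 | T(14,4)=1931559552+13·1414014888=20313753096 | T(14,5)=1414014888+13·657206836=9957703756
Read c(14,3) = 26596717056, c(14,4) = 20313753096, c(14,5) = 9957703756.

26596717056, 20313753096, 9957703756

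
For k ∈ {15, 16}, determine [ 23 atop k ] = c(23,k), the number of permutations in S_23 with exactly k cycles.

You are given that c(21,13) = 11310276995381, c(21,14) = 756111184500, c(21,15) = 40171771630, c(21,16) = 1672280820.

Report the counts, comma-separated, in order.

row 22: T[22][14]=21·756111184500+11310276995381=27188611869881  T[22][15]=21·40171771630+756111184500=1599718388730  T[22][16]=21·1672280820+40171771630=75289668850
row 23: T[23][15]=22·1599718388730+27188611869881=62382416421941  T[23][16]=22·75289668850+1599718388730=3256091103430
Read c(23,15) = 62382416421941, c(23,16) = 3256091103430.

62382416421941, 3256091103430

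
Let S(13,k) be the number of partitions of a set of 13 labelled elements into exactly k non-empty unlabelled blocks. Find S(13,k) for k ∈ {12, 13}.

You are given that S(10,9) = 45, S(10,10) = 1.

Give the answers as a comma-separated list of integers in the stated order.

78, 1

[11] T[11,10]:10*1+45=55 · T[11,11]:11*0+1=1
[12] T[12,11]:11*1+55=66 · T[12,12]:12*0+1=1
[13] T[13,12]:12*1+66=78 · T[13,13]:13*0+1=1
Read S(13,12) = 78, S(13,13) = 1.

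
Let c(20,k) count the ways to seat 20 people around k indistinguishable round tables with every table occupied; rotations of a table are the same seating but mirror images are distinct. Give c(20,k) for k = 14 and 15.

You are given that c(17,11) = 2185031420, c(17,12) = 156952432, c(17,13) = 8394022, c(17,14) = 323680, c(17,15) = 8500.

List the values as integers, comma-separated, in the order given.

row 18: T[18][12]=17·156952432+2185031420=4853222764  T[18][13]=17·8394022+156952432=299650806  T[18][14]=17·323680+8394022=13896582  T[18][15]=17·8500+323680=468180
row 19: T[19][13]=18·299650806+4853222764=10246937272  T[19][14]=18·13896582+299650806=549789282  T[19][15]=18·468180+13896582=22323822
row 20: T[20][14]=19·549789282+10246937272=20692933630  T[20][15]=19·22323822+549789282=973941900
Read c(20,14) = 20692933630, c(20,15) = 973941900.

20692933630, 973941900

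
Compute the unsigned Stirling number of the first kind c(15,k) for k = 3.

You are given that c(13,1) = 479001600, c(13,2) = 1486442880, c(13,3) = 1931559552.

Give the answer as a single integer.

392156797824

i=14: T(14,2)=479001600+13·1486442880=19802759040 | T(14,3)=1486442880+13·1931559552=26596717056
i=15: T(15,3)=19802759040+14·26596717056=392156797824
Read c(15,3) = 392156797824.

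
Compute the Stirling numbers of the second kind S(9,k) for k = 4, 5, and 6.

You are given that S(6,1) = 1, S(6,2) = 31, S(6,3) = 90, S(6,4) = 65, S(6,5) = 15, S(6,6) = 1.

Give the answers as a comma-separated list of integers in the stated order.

i=7: T(7,2)=1+2·31=63 | T(7,3)=31+3·90=301 | T(7,4)=90+4·65=350 | T(7,5)=65+5·15=140 | T(7,6)=15+6·1=21
i=8: T(8,3)=63+3·301=966 | T(8,4)=301+4·350=1701 | T(8,5)=350+5·140=1050 | T(8,6)=140+6·21=266
i=9: T(9,4)=966+4·1701=7770 | T(9,5)=1701+5·1050=6951 | T(9,6)=1050+6·266=2646
Read S(9,4) = 7770, S(9,5) = 6951, S(9,6) = 2646.

7770, 6951, 2646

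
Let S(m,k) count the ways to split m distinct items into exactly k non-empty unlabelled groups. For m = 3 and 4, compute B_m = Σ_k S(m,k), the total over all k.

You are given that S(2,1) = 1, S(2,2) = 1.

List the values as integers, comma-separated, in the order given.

5, 15

row 3: T[3][1]=1·1+0=1  T[3][2]=2·1+1=3  T[3][3]=3·0+1=1
row 4: T[4][1]=1·1+0=1  T[4][2]=2·3+1=7  T[4][3]=3·1+3=6  T[4][4]=4·0+1=1
B_3 = ΣS(3,k) = 1+3+1 = 5
B_4 = ΣS(4,k) = 1+7+6+1 = 15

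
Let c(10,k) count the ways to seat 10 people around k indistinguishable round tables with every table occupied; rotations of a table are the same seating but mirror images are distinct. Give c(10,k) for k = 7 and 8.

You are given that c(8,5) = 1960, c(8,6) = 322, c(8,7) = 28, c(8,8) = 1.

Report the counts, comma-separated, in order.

[9] T[9,6]:8*322+1960=4536 · T[9,7]:8*28+322=546 · T[9,8]:8*1+28=36
[10] T[10,7]:9*546+4536=9450 · T[10,8]:9*36+546=870
Read c(10,7) = 9450, c(10,8) = 870.

9450, 870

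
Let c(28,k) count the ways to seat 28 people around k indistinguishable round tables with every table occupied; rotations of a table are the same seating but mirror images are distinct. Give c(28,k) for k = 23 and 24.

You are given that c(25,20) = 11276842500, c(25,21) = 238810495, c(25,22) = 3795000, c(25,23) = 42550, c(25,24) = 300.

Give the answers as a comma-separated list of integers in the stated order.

38343278610, 626334345

row 26: T[26][21]=25·238810495+11276842500=17247104875  T[26][22]=25·3795000+238810495=333685495  T[26][23]=25·42550+3795000=4858750  T[26][24]=25·300+42550=50050
row 27: T[27][22]=26·333685495+17247104875=25922927745  T[27][23]=26·4858750+333685495=460012995  T[27][24]=26·50050+4858750=6160050
row 28: T[28][23]=27·460012995+25922927745=38343278610  T[28][24]=27·6160050+460012995=626334345
Read c(28,23) = 38343278610, c(28,24) = 626334345.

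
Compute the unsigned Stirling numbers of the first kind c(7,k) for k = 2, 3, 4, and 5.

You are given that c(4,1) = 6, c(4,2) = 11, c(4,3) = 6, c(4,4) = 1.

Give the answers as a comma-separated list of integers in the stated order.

[5] T[5,1]:4*6+0=24 · T[5,2]:4*11+6=50 · T[5,3]:4*6+11=35 · T[5,4]:4*1+6=10 · T[5,5]:4*0+1=1
[6] T[6,1]:5*24+0=120 · T[6,2]:5*50+24=274 · T[6,3]:5*35+50=225 · T[6,4]:5*10+35=85 · T[6,5]:5*1+10=15
[7] T[7,2]:6*274+120=1764 · T[7,3]:6*225+274=1624 · T[7,4]:6*85+225=735 · T[7,5]:6*15+85=175
Read c(7,2) = 1764, c(7,3) = 1624, c(7,4) = 735, c(7,5) = 175.

1764, 1624, 735, 175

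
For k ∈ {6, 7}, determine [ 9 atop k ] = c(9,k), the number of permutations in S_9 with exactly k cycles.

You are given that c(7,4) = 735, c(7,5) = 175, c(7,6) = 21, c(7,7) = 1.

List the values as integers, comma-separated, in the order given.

r8: T_8,5=7×175+735=1960; T_8,6=7×21+175=322; T_8,7=7×1+21=28
r9: T_9,6=8×322+1960=4536; T_9,7=8×28+322=546
Read c(9,6) = 4536, c(9,7) = 546.

4536, 546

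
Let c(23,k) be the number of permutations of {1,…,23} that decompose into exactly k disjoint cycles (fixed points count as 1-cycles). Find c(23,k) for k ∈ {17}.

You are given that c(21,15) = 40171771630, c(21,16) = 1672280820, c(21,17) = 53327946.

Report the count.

i=22: T(22,16)=40171771630+21·1672280820=75289668850 | T(22,17)=1672280820+21·53327946=2792167686
i=23: T(23,17)=75289668850+22·2792167686=136717357942
Read c(23,17) = 136717357942.

136717357942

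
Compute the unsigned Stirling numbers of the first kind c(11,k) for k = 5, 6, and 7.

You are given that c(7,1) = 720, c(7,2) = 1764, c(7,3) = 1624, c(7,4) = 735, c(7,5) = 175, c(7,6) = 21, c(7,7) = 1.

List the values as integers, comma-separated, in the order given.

r8: T_8,2=7×1764+720=13068; T_8,3=7×1624+1764=13132; T_8,4=7×735+1624=6769; T_8,5=7×175+735=1960; T_8,6=7×21+175=322; T_8,7=7×1+21=28
r9: T_9,3=8×13132+13068=118124; T_9,4=8×6769+13132=67284; T_9,5=8×1960+6769=22449; T_9,6=8×322+1960=4536; T_9,7=8×28+322=546
r10: T_10,4=9×67284+118124=723680; T_10,5=9×22449+67284=269325; T_10,6=9×4536+22449=63273; T_10,7=9×546+4536=9450
r11: T_11,5=10×269325+723680=3416930; T_11,6=10×63273+269325=902055; T_11,7=10×9450+63273=157773
Read c(11,5) = 3416930, c(11,6) = 902055, c(11,7) = 157773.

3416930, 902055, 157773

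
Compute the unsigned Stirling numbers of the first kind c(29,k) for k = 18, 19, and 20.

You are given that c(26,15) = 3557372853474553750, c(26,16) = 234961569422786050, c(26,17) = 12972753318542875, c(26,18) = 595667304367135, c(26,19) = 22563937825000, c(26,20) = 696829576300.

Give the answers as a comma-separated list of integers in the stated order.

62656135265695354110, 3031400077459516035, 124243455209483610

@27  (27,16):234961569422786050·26+3557372853474553750→9666373658466991050, (27,17):12972753318542875·26+234961569422786050→572253155704900800, (27,18):595667304367135·26+12972753318542875→28460103232088385, (27,19):22563937825000·26+595667304367135→1182329687817135, (27,20):696829576300·26+22563937825000→40681506808800
@28  (28,17):572253155704900800·27+9666373658466991050→25117208862499312650, (28,18):28460103232088385·27+572253155704900800→1340675942971287195, (28,19):1182329687817135·27+28460103232088385→60383004803151030, (28,20):40681506808800·27+1182329687817135→2280730371654735
@29  (29,18):1340675942971287195·28+25117208862499312650→62656135265695354110, (29,19):60383004803151030·28+1340675942971287195→3031400077459516035, (29,20):2280730371654735·28+60383004803151030→124243455209483610
Read c(29,18) = 62656135265695354110, c(29,19) = 3031400077459516035, c(29,20) = 124243455209483610.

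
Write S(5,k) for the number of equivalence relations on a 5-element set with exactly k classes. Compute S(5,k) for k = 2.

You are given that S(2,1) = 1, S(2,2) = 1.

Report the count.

[3] T[3,1]:1*1+0=1 · T[3,2]:2*1+1=3
[4] T[4,1]:1*1+0=1 · T[4,2]:2*3+1=7
[5] T[5,2]:2*7+1=15
Read S(5,2) = 15.

15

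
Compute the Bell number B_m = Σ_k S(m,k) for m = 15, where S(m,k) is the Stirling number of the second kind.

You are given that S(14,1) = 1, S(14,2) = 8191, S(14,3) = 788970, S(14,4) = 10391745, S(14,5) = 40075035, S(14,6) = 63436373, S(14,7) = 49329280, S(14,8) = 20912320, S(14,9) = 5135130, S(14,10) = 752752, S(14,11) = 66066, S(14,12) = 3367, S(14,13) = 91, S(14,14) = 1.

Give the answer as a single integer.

[15] T[15,1]:1*1+0=1 · T[15,2]:2*8191+1=16383 · T[15,3]:3*788970+8191=2375101 · T[15,4]:4*10391745+788970=42355950 · T[15,5]:5*40075035+10391745=210766920 · T[15,6]:6*63436373+40075035=420693273 · T[15,7]:7*49329280+63436373=408741333 · T[15,8]:8*20912320+49329280=216627840 · T[15,9]:9*5135130+20912320=67128490 · T[15,10]:10*752752+5135130=12662650 · T[15,11]:11*66066+752752=1479478 · T[15,12]:12*3367+66066=106470 · T[15,13]:13*91+3367=4550 · T[15,14]:14*1+91=105 · T[15,15]:15*0+1=1
B_15 = ΣS(15,k) = 1+16383+2375101+42355950+210766920+420693273+408741333+216627840+67128490+12662650+1479478+106470+4550+105+1 = 1382958545

1382958545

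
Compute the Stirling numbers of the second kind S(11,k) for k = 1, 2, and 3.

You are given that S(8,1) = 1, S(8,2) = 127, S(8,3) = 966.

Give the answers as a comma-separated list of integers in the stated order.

1, 1023, 28501

r9: T_9,1=1×1+0=1; T_9,2=2×127+1=255; T_9,3=3×966+127=3025
r10: T_10,1=1×1+0=1; T_10,2=2×255+1=511; T_10,3=3×3025+255=9330
r11: T_11,1=1×1+0=1; T_11,2=2×511+1=1023; T_11,3=3×9330+511=28501
Read S(11,1) = 1, S(11,2) = 1023, S(11,3) = 28501.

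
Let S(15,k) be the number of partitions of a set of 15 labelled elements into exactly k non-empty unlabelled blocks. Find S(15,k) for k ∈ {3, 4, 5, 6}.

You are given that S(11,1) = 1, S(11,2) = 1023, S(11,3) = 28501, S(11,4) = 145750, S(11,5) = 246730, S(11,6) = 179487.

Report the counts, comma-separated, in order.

2375101, 42355950, 210766920, 420693273

i=12: T(12,1)=0+1·1=1 | T(12,2)=1+2·1023=2047 | T(12,3)=1023+3·28501=86526 | T(12,4)=28501+4·145750=611501 | T(12,5)=145750+5·246730=1379400 | T(12,6)=246730+6·179487=1323652
i=13: T(13,1)=0+1·1=1 | T(13,2)=1+2·2047=4095 | T(13,3)=2047+3·86526=261625 | T(13,4)=86526+4·611501=2532530 | T(13,5)=611501+5·1379400=7508501 | T(13,6)=1379400+6·1323652=9321312
i=14: T(14,2)=1+2·4095=8191 | T(14,3)=4095+3·261625=788970 | T(14,4)=261625+4·2532530=10391745 | T(14,5)=2532530+5·7508501=40075035 | T(14,6)=7508501+6·9321312=63436373
i=15: T(15,3)=8191+3·788970=2375101 | T(15,4)=788970+4·10391745=42355950 | T(15,5)=10391745+5·40075035=210766920 | T(15,6)=40075035+6·63436373=420693273
Read S(15,3) = 2375101, S(15,4) = 42355950, S(15,5) = 210766920, S(15,6) = 420693273.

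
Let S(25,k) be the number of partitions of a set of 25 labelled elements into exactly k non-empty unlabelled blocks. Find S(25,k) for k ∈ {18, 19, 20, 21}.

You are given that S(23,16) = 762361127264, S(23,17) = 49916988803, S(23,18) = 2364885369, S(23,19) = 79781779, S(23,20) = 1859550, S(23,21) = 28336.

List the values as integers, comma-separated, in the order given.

r24: T_24,17=17×49916988803+762361127264=1610949936915; T_24,18=18×2364885369+49916988803=92484925445; T_24,19=19×79781779+2364885369=3880739170; T_24,20=20×1859550+79781779=116972779; T_24,21=21×28336+1859550=2454606
r25: T_25,18=18×92484925445+1610949936915=3275678594925; T_25,19=19×3880739170+92484925445=166218969675; T_25,20=20×116972779+3880739170=6220194750; T_25,21=21×2454606+116972779=168519505
Read S(25,18) = 3275678594925, S(25,19) = 166218969675, S(25,20) = 6220194750, S(25,21) = 168519505.

3275678594925, 166218969675, 6220194750, 168519505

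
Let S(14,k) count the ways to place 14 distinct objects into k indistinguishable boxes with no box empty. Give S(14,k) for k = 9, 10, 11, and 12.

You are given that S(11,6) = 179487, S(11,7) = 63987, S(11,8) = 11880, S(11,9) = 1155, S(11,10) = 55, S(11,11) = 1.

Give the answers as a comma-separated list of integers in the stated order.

5135130, 752752, 66066, 3367

[12] T[12,7]:7*63987+179487=627396 · T[12,8]:8*11880+63987=159027 · T[12,9]:9*1155+11880=22275 · T[12,10]:10*55+1155=1705 · T[12,11]:11*1+55=66 · T[12,12]:12*0+1=1
[13] T[13,8]:8*159027+627396=1899612 · T[13,9]:9*22275+159027=359502 · T[13,10]:10*1705+22275=39325 · T[13,11]:11*66+1705=2431 · T[13,12]:12*1+66=78
[14] T[14,9]:9*359502+1899612=5135130 · T[14,10]:10*39325+359502=752752 · T[14,11]:11*2431+39325=66066 · T[14,12]:12*78+2431=3367
Read S(14,9) = 5135130, S(14,10) = 752752, S(14,11) = 66066, S(14,12) = 3367.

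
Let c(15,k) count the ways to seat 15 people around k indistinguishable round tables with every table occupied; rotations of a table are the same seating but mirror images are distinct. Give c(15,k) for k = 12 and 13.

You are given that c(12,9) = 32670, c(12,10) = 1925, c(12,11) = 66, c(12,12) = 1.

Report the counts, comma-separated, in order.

[13] T[13,10]:12*1925+32670=55770 · T[13,11]:12*66+1925=2717 · T[13,12]:12*1+66=78 · T[13,13]:12*0+1=1
[14] T[14,11]:13*2717+55770=91091 · T[14,12]:13*78+2717=3731 · T[14,13]:13*1+78=91
[15] T[15,12]:14*3731+91091=143325 · T[15,13]:14*91+3731=5005
Read c(15,12) = 143325, c(15,13) = 5005.

143325, 5005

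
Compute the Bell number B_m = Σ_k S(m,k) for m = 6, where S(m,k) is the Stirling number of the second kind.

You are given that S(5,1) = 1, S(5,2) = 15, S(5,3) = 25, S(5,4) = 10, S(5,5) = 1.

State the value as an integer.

203

r6: T_6,1=1×1+0=1; T_6,2=2×15+1=31; T_6,3=3×25+15=90; T_6,4=4×10+25=65; T_6,5=5×1+10=15; T_6,6=6×0+1=1
B_6 = ΣS(6,k) = 1+31+90+65+15+1 = 203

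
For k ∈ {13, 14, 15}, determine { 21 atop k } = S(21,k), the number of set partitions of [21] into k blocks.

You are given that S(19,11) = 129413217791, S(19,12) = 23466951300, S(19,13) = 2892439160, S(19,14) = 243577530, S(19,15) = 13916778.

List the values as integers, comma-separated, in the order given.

row 20: T[20][12]=12·23466951300+129413217791=411016633391  T[20][13]=13·2892439160+23466951300=61068660380  T[20][14]=14·243577530+2892439160=6302524580  T[20][15]=15·13916778+243577530=452329200
row 21: T[21][13]=13·61068660380+411016633391=1204909218331  T[21][14]=14·6302524580+61068660380=149304004500  T[21][15]=15·452329200+6302524580=13087462580
Read S(21,13) = 1204909218331, S(21,14) = 149304004500, S(21,15) = 13087462580.

1204909218331, 149304004500, 13087462580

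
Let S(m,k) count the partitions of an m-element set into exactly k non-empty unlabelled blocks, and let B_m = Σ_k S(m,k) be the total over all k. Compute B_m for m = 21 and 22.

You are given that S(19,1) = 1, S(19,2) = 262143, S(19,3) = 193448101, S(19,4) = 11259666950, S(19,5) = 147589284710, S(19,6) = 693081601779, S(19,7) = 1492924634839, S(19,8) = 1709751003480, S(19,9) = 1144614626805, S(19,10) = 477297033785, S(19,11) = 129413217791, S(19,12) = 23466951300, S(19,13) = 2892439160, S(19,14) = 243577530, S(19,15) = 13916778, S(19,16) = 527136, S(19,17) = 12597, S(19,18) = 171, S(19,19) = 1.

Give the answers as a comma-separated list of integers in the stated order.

@20  (20,1):1·1+0→1, (20,2):262143·2+1→524287, (20,3):193448101·3+262143→580606446, (20,4):11259666950·4+193448101→45232115901, (20,5):147589284710·5+11259666950→749206090500, (20,6):693081601779·6+147589284710→4306078895384, (20,7):1492924634839·7+693081601779→11143554045652, (20,8):1709751003480·8+1492924634839→15170932662679, (20,9):1144614626805·9+1709751003480→12011282644725, (20,10):477297033785·10+1144614626805→5917584964655, (20,11):129413217791·11+477297033785→1900842429486, (20,12):23466951300·12+129413217791→411016633391, (20,13):2892439160·13+23466951300→61068660380, (20,14):243577530·14+2892439160→6302524580, (20,15):13916778·15+243577530→452329200, (20,16):527136·16+13916778→22350954, (20,17):12597·17+527136→741285, (20,18):171·18+12597→15675, (20,19):1·19+171→190, (20,20):0·20+1→1
@21  (21,1):1·1+0→1, (21,2):524287·2+1→1048575, (21,3):580606446·3+524287→1742343625, (21,4):45232115901·4+580606446→181509070050, (21,5):749206090500·5+45232115901→3791262568401, (21,6):4306078895384·6+749206090500→26585679462804, (21,7):11143554045652·7+4306078895384→82310957214948, (21,8):15170932662679·8+11143554045652→132511015347084, (21,9):12011282644725·9+15170932662679→123272476465204, (21,10):5917584964655·10+12011282644725→71187132291275, (21,11):1900842429486·11+5917584964655→26826851689001, (21,12):411016633391·12+1900842429486→6833042030178, (21,13):61068660380·13+411016633391→1204909218331, (21,14):6302524580·14+61068660380→149304004500, (21,15):452329200·15+6302524580→13087462580, (21,16):22350954·16+452329200→809944464, (21,17):741285·17+22350954→34952799, (21,18):15675·18+741285→1023435, (21,19):190·19+15675→19285, (21,20):1·20+190→210, (21,21):0·21+1→1
@22  (22,1):1·1+0→1, (22,2):1048575·2+1→2097151, (22,3):1742343625·3+1048575→5228079450, (22,4):181509070050·4+1742343625→727778623825, (22,5):3791262568401·5+181509070050→19137821912055, (22,6):26585679462804·6+3791262568401→163305339345225, (22,7):82310957214948·7+26585679462804→602762379967440, (22,8):132511015347084·8+82310957214948→1142399079991620, (22,9):123272476465204·9+132511015347084→1241963303533920, (22,10):71187132291275·10+123272476465204→835143799377954, (22,11):26826851689001·11+71187132291275→366282500870286, (22,12):6833042030178·12+26826851689001→108823356051137, (22,13):1204909218331·13+6833042030178→22496861868481, (22,14):149304004500·14+1204909218331→3295165281331, (22,15):13087462580·15+149304004500→345615943200, (22,16):809944464·16+13087462580→26046574004, (22,17):34952799·17+809944464→1404142047, (22,18):1023435·18+34952799→53374629, (22,19):19285·19+1023435→1389850, (22,20):210·20+19285→23485, (22,21):1·21+210→231, (22,22):0·22+1→1
B_21 = ΣS(21,k) = 1+1048575+1742343625+181509070050+3791262568401+26585679462804+82310957214948+132511015347084+123272476465204+71187132291275+26826851689001+6833042030178+1204909218331+149304004500+13087462580+809944464+34952799+1023435+19285+210+1 = 474869816156751
B_22 = ΣS(22,k) = 1+2097151+5228079450+727778623825+19137821912055+163305339345225+602762379967440+1142399079991620+1241963303533920+835143799377954+366282500870286+108823356051137+22496861868481+3295165281331+345615943200+26046574004+1404142047+53374629+1389850+23485+231+1 = 4506715738447323

474869816156751, 4506715738447323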